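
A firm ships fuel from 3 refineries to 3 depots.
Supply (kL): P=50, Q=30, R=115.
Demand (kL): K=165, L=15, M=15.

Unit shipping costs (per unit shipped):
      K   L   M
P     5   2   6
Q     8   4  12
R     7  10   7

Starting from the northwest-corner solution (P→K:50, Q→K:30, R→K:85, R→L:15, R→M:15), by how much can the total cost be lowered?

105

Current plan cost = 50·5 + 30·8 + 85·7 + 15·10 + 15·7 = 1340.
Optimal plan:
  P→K: 50 kL
  Q→K: 15 kL
  Q→L: 15 kL
  R→K: 100 kL
  R→M: 15 kL
Optimal cost = 1235.
Saving = 1340 − 1235 = 105.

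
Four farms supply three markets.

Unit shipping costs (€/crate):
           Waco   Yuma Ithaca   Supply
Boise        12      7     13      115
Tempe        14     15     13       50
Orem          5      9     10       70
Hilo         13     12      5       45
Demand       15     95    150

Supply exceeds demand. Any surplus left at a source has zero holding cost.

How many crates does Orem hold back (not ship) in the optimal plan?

Minimum-cost shipments:
  Boise→Yuma: 95 × €7 = €665
  Boise→Ithaca: 20 × €13 = €260
  Tempe→Ithaca: 30 × €13 = €390
  Orem→Waco: 15 × €5 = €75
  Orem→Ithaca: 55 × €10 = €550
  Hilo→Ithaca: 45 × €5 = €225
Total cost = €2165.
Orem ships 70 of its 70, leaving 0.

0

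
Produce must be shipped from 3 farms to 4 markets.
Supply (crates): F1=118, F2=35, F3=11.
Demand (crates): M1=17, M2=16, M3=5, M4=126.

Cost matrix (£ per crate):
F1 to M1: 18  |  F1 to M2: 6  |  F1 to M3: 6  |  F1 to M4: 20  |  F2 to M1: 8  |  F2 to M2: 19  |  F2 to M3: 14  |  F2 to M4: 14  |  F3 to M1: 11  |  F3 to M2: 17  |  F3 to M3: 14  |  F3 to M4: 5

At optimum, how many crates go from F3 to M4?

11

The minimum-cost plan:
  F1–M2: 16 × £6 = £96
  F1–M3: 5 × £6 = £30
  F1–M4: 97 × £20 = £1940
  F2–M1: 17 × £8 = £136
  F2–M4: 18 × £14 = £252
  F3–M4: 11 × £5 = £55
Total cost = £2509.
So F3→M4 carries 11 crates.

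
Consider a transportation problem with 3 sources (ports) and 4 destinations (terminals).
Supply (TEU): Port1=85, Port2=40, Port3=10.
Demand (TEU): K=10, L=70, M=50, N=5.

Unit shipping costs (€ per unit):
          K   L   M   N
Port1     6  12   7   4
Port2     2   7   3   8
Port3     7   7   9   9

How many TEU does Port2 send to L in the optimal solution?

40

Solving gives:
  Port1->K: 10 TEU
  Port1->L: 20 TEU
  Port1->M: 50 TEU
  Port1->N: 5 TEU
  Port2->L: 40 TEU
  Port3->L: 10 TEU
Total cost = €1020.
So Port2→L carries 40 TEU.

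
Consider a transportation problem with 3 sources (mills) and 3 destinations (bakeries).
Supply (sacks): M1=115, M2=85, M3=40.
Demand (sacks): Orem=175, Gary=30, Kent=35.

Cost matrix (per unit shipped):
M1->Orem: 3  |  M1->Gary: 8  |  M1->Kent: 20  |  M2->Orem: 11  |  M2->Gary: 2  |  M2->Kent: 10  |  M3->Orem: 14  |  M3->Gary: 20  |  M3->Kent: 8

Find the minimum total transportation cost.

1360

A cheapest plan:
  M1→Orem: 115 sacks
  M2→Orem: 55 sacks
  M2→Gary: 30 sacks
  M3→Orem: 5 sacks
  M3→Kent: 35 sacks
Total cost = 1360.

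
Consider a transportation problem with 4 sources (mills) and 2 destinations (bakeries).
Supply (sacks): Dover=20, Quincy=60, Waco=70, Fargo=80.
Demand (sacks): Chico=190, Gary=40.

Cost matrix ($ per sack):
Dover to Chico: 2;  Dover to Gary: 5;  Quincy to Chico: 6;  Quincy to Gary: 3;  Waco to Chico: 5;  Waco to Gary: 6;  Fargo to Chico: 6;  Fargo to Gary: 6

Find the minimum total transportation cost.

1110

An optimal shipping plan:
  Dover->Chico: 20 × $2 = $40
  Quincy->Chico: 20 × $6 = $120
  Quincy->Gary: 40 × $3 = $120
  Waco->Chico: 70 × $5 = $350
  Fargo->Chico: 80 × $6 = $480
Total = 40 + 120 + 120 + 350 + 480 = $1110.
(Supply check: Dover ships 20; Quincy ships 60; Waco ships 70; Fargo ships 80.)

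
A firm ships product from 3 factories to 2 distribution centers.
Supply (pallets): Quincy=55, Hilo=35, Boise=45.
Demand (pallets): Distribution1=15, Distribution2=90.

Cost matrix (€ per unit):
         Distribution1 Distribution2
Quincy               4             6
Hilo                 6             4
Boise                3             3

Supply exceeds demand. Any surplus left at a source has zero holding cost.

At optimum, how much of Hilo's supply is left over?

0

Minimum-cost shipments:
  Quincy→Distribution1: 15 × €4 = €60
  Quincy→Distribution2: 10 × €6 = €60
  Hilo→Distribution2: 35 × €4 = €140
  Boise→Distribution2: 45 × €3 = €135
Total cost = €395.
Hilo ships 35 of its 35, leaving 0.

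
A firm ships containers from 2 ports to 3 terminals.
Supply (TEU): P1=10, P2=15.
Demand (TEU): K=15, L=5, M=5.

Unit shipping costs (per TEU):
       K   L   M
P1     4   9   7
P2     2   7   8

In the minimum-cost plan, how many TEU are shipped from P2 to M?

The minimum-cost plan:
  P1 to L: 5 × 9 = 45
  P1 to M: 5 × 7 = 35
  P2 to K: 15 × 2 = 30
Total cost = 110.
The route P2→M is not used.

0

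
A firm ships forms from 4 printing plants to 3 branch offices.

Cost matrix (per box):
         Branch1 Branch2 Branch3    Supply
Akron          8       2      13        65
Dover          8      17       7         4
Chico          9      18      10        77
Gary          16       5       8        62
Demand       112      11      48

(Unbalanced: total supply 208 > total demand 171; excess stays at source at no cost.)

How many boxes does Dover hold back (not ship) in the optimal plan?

0

Minimum-cost shipments:
  Akron to Branch1: 54 boxes
  Akron to Branch2: 11 boxes
  Dover to Branch3: 4 boxes
  Chico to Branch1: 58 boxes
  Gary to Branch3: 44 boxes
Total cost = 1356.
Dover ships 4 of its 4, leaving 0.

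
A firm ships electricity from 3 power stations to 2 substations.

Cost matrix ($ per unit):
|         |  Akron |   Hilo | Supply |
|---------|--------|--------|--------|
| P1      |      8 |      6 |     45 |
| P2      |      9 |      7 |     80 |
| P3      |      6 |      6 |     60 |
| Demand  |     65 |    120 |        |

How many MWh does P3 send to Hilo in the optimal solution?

Optimal shipments:
  P1–Hilo: 45 MWh
  P2–Akron: 5 MWh
  P2–Hilo: 75 MWh
  P3–Akron: 60 MWh
Total cost = $1200.
The route P3→Hilo is not used.

0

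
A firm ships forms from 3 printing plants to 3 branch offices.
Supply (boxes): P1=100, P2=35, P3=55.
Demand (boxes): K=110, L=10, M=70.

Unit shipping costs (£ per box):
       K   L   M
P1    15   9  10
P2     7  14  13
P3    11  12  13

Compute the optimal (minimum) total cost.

1940

One minimum-cost allocation:
  P1 to K: 20 × £15 = £300
  P1 to L: 10 × £9 = £90
  P1 to M: 70 × £10 = £700
  P2 to K: 35 × £7 = £245
  P3 to K: 55 × £11 = £605
Total = 300 + 90 + 700 + 245 + 605 = £1940.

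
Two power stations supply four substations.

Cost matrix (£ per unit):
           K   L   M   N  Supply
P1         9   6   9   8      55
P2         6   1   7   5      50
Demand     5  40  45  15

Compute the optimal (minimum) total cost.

580

One minimum-cost allocation:
  P1→K: 5 × £9 = £45
  P1→M: 45 × £9 = £405
  P1→N: 5 × £8 = £40
  P2→L: 40 × £1 = £40
  P2→N: 10 × £5 = £50
Total = 45 + 405 + 40 + 40 + 50 = £580.
(Supply check: P1 ships 55; P2 ships 50.)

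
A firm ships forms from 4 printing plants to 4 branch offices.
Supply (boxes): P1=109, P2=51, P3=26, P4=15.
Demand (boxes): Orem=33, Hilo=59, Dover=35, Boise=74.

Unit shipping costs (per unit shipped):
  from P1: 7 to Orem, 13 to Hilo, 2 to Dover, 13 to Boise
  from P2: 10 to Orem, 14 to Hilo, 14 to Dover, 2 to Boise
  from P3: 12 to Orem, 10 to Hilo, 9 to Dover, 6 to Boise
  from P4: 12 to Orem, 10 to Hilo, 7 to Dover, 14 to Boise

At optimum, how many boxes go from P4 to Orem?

0

The minimum-cost plan:
  P1->Orem: 33 × 7 = 231
  P1->Hilo: 41 × 13 = 533
  P1->Dover: 35 × 2 = 70
  P2->Boise: 51 × 2 = 102
  P3->Hilo: 3 × 10 = 30
  P3->Boise: 23 × 6 = 138
  P4->Hilo: 15 × 10 = 150
Total cost = 1254.
The route P4→Orem is not used.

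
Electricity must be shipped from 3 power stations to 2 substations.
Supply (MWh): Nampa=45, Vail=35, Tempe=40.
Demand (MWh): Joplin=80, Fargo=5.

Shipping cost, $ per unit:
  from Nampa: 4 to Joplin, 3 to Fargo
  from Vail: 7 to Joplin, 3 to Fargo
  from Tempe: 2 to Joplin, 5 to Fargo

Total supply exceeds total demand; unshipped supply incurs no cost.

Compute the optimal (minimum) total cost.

A cheapest plan:
  Nampa->Joplin: 40 × $4 = $160
  Nampa->Fargo: 5 × $3 = $15
  Tempe->Joplin: 40 × $2 = $80
Total = 160 + 15 + 80 = $255.

255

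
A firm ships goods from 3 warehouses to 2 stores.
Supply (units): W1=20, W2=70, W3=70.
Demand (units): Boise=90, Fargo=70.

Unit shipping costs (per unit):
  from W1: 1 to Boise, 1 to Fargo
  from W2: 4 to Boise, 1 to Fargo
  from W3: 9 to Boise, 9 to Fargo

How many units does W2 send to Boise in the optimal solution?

0

Solving gives:
  W1–Boise: 20 × 1 = 20
  W2–Fargo: 70 × 1 = 70
  W3–Boise: 70 × 9 = 630
Total cost = 720.
The route W2→Boise is not used.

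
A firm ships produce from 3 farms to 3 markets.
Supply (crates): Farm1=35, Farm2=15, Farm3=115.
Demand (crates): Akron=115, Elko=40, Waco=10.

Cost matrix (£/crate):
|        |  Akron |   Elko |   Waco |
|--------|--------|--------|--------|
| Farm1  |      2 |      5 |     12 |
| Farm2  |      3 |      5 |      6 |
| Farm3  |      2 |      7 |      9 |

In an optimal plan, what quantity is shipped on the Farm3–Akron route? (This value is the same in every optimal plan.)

115

The minimum-cost plan:
  Farm1–Elko: 35 crates
  Farm2–Elko: 5 crates
  Farm2–Waco: 10 crates
  Farm3–Akron: 115 crates
Total cost = £490.
So Farm3→Akron carries 115 crates.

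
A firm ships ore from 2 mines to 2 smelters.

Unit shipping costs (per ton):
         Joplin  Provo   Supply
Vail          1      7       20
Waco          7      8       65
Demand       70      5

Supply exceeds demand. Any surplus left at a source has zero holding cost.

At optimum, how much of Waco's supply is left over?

An optimal plan:
  Vail->Joplin: 20 tons
  Waco->Joplin: 50 tons
  Waco->Provo: 5 tons
Total cost = 410.
Waco ships 55 of its 65, leaving 10.

10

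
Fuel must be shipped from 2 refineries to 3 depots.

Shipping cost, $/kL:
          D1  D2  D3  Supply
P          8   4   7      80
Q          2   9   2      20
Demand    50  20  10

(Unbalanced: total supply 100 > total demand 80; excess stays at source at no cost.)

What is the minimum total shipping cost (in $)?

430

An optimal shipping plan:
  P to D1: 30 kL
  P to D2: 20 kL
  P to D3: 10 kL
  Q to D1: 20 kL
Total cost = $430.
(Supply check: P ships 60; Q ships 20.)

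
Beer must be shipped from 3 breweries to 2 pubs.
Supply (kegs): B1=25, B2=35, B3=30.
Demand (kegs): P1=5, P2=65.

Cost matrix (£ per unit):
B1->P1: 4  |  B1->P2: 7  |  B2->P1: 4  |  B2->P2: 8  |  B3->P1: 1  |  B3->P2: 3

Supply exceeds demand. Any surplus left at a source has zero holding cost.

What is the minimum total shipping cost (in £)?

365

An optimal shipping plan:
  B1 to P2: 25 × £7 = £175
  B2 to P1: 5 × £4 = £20
  B2 to P2: 10 × £8 = £80
  B3 to P2: 30 × £3 = £90
Total = 175 + 20 + 80 + 90 = £365.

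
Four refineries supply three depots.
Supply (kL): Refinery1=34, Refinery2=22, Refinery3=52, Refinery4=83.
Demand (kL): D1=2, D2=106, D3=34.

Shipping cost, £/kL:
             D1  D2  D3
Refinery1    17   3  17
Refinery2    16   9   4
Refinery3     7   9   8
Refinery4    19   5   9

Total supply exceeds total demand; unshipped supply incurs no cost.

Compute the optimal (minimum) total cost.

An optimal shipping plan:
  Refinery1->D2: 34 × £3 = £102
  Refinery2->D3: 22 × £4 = £88
  Refinery3->D1: 2 × £7 = £14
  Refinery3->D3: 12 × £8 = £96
  Refinery4->D2: 72 × £5 = £360
Total = 102 + 88 + 14 + 96 + 360 = £660.
(Supply check: Refinery1 ships 34; Refinery2 ships 22; Refinery3 ships 14; Refinery4 ships 72.)

660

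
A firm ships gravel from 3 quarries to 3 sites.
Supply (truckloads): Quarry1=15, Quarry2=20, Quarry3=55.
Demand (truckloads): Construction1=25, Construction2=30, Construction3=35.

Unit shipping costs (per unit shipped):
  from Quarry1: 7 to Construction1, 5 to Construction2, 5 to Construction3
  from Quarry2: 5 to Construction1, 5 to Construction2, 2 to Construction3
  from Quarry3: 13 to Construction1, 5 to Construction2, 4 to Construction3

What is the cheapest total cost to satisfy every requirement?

One minimum-cost allocation:
  Quarry1 to Construction1: 5 × 7 = 35
  Quarry1 to Construction2: 10 × 5 = 50
  Quarry2 to Construction1: 20 × 5 = 100
  Quarry3 to Construction2: 20 × 5 = 100
  Quarry3 to Construction3: 35 × 4 = 140
Total = 35 + 50 + 100 + 100 + 140 = 425.

425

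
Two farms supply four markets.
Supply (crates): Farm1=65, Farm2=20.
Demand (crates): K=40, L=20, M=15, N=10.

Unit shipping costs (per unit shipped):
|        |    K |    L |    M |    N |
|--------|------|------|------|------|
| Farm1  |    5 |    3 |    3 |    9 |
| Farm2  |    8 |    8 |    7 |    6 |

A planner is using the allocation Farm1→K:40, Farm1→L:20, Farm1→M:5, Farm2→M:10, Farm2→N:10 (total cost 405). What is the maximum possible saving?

10

Current plan cost = 40·5 + 20·3 + 5·3 + 10·7 + 10·6 = 405.
Optimal plan:
  Farm1->K: 30 crates
  Farm1->L: 20 crates
  Farm1->M: 15 crates
  Farm2->K: 10 crates
  Farm2->N: 10 crates
Optimal cost = 395.
Saving = 405 − 395 = 10.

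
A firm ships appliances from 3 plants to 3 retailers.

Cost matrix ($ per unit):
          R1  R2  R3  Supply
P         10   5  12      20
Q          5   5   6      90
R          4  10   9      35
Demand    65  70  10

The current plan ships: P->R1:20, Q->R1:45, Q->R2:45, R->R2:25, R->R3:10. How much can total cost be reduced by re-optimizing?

290

Current plan cost = 20·10 + 45·5 + 45·5 + 25·10 + 10·9 = $990.
Optimal plan:
  P->R2: 20 × $5 = $100
  Q->R1: 30 × $5 = $150
  Q->R2: 50 × $5 = $250
  Q->R3: 10 × $6 = $60
  R->R1: 35 × $4 = $140
Optimal cost = $700.
Saving = 990 − 700 = $290.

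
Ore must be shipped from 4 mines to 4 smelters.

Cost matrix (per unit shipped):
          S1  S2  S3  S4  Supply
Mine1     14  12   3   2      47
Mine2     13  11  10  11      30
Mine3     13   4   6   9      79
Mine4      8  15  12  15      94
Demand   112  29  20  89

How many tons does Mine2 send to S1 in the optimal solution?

Solving gives:
  Mine1 to S4: 47 tons
  Mine2 to S1: 18 tons
  Mine2 to S4: 12 tons
  Mine3 to S2: 29 tons
  Mine3 to S3: 20 tons
  Mine3 to S4: 30 tons
  Mine4 to S1: 94 tons
Total cost = 1718.
So Mine2→S1 carries 18 tons.

18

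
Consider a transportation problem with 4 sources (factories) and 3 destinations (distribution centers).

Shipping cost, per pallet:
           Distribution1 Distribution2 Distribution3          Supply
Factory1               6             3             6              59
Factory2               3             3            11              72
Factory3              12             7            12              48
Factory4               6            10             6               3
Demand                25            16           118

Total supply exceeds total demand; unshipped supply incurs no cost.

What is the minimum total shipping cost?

1136

One minimum-cost allocation:
  Factory1–Distribution3: 59 × 6 = 354
  Factory2–Distribution1: 25 × 3 = 75
  Factory2–Distribution2: 16 × 3 = 48
  Factory2–Distribution3: 31 × 11 = 341
  Factory3–Distribution3: 25 × 12 = 300
  Factory4–Distribution3: 3 × 6 = 18
Total = 354 + 75 + 48 + 341 + 300 + 18 = 1136.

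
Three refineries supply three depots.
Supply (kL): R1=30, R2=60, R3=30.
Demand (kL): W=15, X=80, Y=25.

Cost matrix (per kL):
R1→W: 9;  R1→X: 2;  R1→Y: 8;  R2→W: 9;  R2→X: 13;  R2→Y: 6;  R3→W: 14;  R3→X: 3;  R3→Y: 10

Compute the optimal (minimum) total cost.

695

One minimum-cost allocation:
  R1→X: 30 × 2 = 60
  R2→W: 15 × 9 = 135
  R2→X: 20 × 13 = 260
  R2→Y: 25 × 6 = 150
  R3→X: 30 × 3 = 90
Total = 60 + 135 + 260 + 150 + 90 = 695.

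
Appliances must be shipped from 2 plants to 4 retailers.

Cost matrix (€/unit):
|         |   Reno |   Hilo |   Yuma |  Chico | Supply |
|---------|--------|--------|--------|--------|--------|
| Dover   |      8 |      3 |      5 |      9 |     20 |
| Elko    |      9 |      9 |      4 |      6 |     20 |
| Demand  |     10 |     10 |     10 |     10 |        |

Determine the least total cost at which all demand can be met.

A cheapest plan:
  Dover–Reno: 10 × €8 = €80
  Dover–Hilo: 10 × €3 = €30
  Elko–Yuma: 10 × €4 = €40
  Elko–Chico: 10 × €6 = €60
Total = 80 + 30 + 40 + 60 = €210.

210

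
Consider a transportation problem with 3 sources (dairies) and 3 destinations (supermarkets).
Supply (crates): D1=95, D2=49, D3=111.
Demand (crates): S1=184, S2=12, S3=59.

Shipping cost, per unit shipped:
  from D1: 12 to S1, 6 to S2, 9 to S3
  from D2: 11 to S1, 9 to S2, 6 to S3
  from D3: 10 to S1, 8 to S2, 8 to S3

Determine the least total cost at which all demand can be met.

One minimum-cost allocation:
  D1–S1: 73 crates
  D1–S2: 12 crates
  D1–S3: 10 crates
  D2–S3: 49 crates
  D3–S1: 111 crates
Total cost = 2442.
(Supply check: D1 ships 95; D2 ships 49; D3 ships 111.)

2442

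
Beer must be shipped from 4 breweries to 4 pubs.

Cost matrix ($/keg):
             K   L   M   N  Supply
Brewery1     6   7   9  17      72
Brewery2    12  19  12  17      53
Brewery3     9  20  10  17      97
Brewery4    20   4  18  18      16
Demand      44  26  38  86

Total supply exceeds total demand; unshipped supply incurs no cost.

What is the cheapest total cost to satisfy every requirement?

2222

Optimal allocation:
  Brewery1→K: 44 kegs
  Brewery1→L: 10 kegs
  Brewery1→M: 18 kegs
  Brewery2→N: 53 kegs
  Brewery3→M: 20 kegs
  Brewery3→N: 33 kegs
  Brewery4→L: 16 kegs
Total cost = $2222.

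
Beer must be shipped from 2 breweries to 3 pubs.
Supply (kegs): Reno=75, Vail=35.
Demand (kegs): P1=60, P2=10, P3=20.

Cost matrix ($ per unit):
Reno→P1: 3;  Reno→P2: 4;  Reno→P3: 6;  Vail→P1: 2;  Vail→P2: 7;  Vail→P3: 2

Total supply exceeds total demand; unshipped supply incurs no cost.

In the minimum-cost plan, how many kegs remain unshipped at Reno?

20

Minimum-cost shipments:
  Reno→P1: 45 × $3 = $135
  Reno→P2: 10 × $4 = $40
  Vail→P1: 15 × $2 = $30
  Vail→P3: 20 × $2 = $40
Total cost = $245.
Reno ships 55 of its 75, leaving 20.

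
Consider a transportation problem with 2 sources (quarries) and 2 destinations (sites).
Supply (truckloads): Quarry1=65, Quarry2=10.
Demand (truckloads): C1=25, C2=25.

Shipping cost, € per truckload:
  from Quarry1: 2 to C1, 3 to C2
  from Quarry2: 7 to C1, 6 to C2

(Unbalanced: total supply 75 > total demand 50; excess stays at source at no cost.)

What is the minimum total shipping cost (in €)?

A cheapest plan:
  Quarry1–C1: 25 truckloads
  Quarry1–C2: 25 truckloads
Total cost = €125.
(Supply check: Quarry1 ships 50; Quarry2 ships 0.)

125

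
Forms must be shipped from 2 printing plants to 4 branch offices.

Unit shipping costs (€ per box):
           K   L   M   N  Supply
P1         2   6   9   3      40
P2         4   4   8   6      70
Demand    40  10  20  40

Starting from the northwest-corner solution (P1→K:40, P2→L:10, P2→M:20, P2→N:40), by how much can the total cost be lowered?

Current plan cost = 40·2 + 10·4 + 20·8 + 40·6 = €520.
Optimal plan:
  P1→N: 40 boxes
  P2→K: 40 boxes
  P2→L: 10 boxes
  P2→M: 20 boxes
Optimal cost = €480.
Saving = 520 − 480 = €40.

40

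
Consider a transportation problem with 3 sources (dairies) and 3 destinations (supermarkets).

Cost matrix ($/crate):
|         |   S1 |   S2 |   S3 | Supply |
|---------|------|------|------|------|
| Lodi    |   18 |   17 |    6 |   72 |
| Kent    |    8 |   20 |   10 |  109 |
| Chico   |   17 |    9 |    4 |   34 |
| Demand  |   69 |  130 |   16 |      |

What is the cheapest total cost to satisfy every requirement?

Optimal allocation:
  Lodi–S2: 56 × $17 = $952
  Lodi–S3: 16 × $6 = $96
  Kent–S1: 69 × $8 = $552
  Kent–S2: 40 × $20 = $800
  Chico–S2: 34 × $9 = $306
Total = 952 + 96 + 552 + 800 + 306 = $2706.

2706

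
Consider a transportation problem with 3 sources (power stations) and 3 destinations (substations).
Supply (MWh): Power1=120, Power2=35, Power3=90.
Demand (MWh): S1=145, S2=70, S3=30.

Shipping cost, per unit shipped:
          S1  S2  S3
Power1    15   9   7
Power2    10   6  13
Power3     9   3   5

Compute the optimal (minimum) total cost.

Optimal allocation:
  Power1–S1: 20 MWh
  Power1–S2: 70 MWh
  Power1–S3: 30 MWh
  Power2–S1: 35 MWh
  Power3–S1: 90 MWh
Total cost = 2300.

2300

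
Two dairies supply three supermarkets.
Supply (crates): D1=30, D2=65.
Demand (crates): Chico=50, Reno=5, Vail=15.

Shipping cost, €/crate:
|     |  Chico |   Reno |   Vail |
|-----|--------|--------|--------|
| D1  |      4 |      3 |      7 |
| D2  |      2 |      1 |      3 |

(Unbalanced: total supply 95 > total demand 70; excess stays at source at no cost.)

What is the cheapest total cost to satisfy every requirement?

Optimal allocation:
  D1 to Chico: 5 × €4 = €20
  D2 to Chico: 45 × €2 = €90
  D2 to Reno: 5 × €1 = €5
  D2 to Vail: 15 × €3 = €45
Total = 20 + 90 + 5 + 45 = €160.

160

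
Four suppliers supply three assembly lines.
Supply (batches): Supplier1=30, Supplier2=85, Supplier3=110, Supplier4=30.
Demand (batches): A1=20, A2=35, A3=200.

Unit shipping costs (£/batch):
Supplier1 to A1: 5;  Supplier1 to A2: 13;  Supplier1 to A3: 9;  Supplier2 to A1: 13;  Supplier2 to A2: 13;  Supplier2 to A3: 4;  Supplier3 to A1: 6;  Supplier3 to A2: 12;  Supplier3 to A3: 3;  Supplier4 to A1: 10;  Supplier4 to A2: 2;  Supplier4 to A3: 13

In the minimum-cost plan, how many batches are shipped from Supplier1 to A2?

Solving gives:
  Supplier1→A1: 20 × £5 = £100
  Supplier1→A2: 5 × £13 = £65
  Supplier1→A3: 5 × £9 = £45
  Supplier2→A3: 85 × £4 = £340
  Supplier3→A3: 110 × £3 = £330
  Supplier4→A2: 30 × £2 = £60
Total cost = £940.
So Supplier1→A2 carries 5 batches.

5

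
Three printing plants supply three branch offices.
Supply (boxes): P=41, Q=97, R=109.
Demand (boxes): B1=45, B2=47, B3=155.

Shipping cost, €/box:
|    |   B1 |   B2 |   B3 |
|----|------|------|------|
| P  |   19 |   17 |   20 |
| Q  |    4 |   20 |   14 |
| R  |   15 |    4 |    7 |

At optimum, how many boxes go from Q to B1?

Optimal shipments:
  P→B3: 41 × €20 = €820
  Q→B1: 45 × €4 = €180
  Q→B3: 52 × €14 = €728
  R→B2: 47 × €4 = €188
  R→B3: 62 × €7 = €434
Total cost = €2350.
So Q→B1 carries 45 boxes.

45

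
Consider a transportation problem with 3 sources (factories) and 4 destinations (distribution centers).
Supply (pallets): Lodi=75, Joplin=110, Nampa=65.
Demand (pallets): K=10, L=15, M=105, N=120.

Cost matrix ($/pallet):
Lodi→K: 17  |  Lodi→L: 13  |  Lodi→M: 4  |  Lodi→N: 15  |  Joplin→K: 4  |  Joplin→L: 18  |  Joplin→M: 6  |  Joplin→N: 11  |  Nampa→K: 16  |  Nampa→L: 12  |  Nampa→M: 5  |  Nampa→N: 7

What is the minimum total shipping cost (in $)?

1805

A cheapest plan:
  Lodi→L: 15 × $13 = $195
  Lodi→M: 60 × $4 = $240
  Joplin→K: 10 × $4 = $40
  Joplin→M: 45 × $6 = $270
  Joplin→N: 55 × $11 = $605
  Nampa→N: 65 × $7 = $455
Total = 195 + 240 + 40 + 270 + 605 + 455 = $1805.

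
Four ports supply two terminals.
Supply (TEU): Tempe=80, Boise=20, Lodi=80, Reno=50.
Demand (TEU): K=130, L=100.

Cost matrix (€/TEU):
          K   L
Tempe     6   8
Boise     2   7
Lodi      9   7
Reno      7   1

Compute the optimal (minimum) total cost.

1190

One minimum-cost allocation:
  Tempe–K: 80 TEU
  Boise–K: 20 TEU
  Lodi–K: 30 TEU
  Lodi–L: 50 TEU
  Reno–L: 50 TEU
Total cost = €1190.
(Supply check: Tempe ships 80; Boise ships 20; Lodi ships 80; Reno ships 50.)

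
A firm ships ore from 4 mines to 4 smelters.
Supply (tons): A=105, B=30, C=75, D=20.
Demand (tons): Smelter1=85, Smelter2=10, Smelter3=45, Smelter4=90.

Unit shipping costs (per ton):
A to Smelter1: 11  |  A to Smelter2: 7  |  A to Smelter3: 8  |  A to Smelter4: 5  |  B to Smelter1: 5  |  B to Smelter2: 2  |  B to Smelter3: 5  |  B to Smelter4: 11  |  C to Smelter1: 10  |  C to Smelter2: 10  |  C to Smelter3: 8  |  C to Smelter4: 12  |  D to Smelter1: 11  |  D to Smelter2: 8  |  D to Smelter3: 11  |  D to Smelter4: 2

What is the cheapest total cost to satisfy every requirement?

1520

A cheapest plan:
  A to Smelter2: 10 × 7 = 70
  A to Smelter3: 25 × 8 = 200
  A to Smelter4: 70 × 5 = 350
  B to Smelter1: 30 × 5 = 150
  C to Smelter1: 55 × 10 = 550
  C to Smelter3: 20 × 8 = 160
  D to Smelter4: 20 × 2 = 40
Total = 70 + 200 + 350 + 150 + 550 + 160 + 40 = 1520.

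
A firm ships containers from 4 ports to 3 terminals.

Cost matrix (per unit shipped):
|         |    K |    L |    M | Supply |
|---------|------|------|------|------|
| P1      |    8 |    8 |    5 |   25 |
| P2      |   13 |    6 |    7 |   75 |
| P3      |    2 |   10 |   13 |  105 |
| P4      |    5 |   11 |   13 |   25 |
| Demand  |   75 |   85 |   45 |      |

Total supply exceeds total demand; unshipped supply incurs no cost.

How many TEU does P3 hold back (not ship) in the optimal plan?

0

Minimum-cost shipments:
  P1 to M: 25 TEU
  P2 to L: 55 TEU
  P2 to M: 20 TEU
  P3 to K: 75 TEU
  P3 to L: 30 TEU
Total cost = 1045.
P3 ships 105 of its 105, leaving 0.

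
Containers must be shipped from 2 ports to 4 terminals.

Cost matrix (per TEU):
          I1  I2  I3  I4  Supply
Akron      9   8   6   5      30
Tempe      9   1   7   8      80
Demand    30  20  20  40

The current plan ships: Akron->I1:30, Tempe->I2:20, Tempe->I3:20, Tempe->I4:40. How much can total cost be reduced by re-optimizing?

Current plan cost = 30·9 + 20·1 + 20·7 + 40·8 = 750.
Optimal plan:
  Akron to I4: 30 × 5 = 150
  Tempe to I1: 30 × 9 = 270
  Tempe to I2: 20 × 1 = 20
  Tempe to I3: 20 × 7 = 140
  Tempe to I4: 10 × 8 = 80
Optimal cost = 660.
Saving = 750 − 660 = 90.

90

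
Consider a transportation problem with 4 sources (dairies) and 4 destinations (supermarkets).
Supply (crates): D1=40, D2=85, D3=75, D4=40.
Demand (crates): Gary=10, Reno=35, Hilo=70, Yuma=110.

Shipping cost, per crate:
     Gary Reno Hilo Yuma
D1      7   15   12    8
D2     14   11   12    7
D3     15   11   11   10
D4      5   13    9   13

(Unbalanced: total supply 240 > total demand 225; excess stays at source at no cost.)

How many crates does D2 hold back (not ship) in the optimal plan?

An optimal plan:
  D1–Yuma: 25 × 8 = 200
  D2–Yuma: 85 × 7 = 595
  D3–Reno: 35 × 11 = 385
  D3–Hilo: 40 × 11 = 440
  D4–Gary: 10 × 5 = 50
  D4–Hilo: 30 × 9 = 270
Total cost = 1940.
D2 ships 85 of its 85, leaving 0.

0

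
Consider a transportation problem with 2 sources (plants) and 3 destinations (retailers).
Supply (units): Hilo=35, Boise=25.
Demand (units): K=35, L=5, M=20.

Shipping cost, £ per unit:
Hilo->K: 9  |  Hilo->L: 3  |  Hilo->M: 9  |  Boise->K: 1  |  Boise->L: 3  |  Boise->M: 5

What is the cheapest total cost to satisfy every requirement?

310

One minimum-cost allocation:
  Hilo to K: 10 × £9 = £90
  Hilo to L: 5 × £3 = £15
  Hilo to M: 20 × £9 = £180
  Boise to K: 25 × £1 = £25
Total = 90 + 15 + 180 + 25 = £310.
(Supply check: Hilo ships 35; Boise ships 25.)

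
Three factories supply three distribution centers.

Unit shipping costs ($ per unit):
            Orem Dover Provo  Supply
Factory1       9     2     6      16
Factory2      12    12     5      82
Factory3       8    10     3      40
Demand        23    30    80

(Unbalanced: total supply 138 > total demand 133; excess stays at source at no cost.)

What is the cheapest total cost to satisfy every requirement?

750

A cheapest plan:
  Factory1->Dover: 16 × $2 = $32
  Factory2->Dover: 14 × $12 = $168
  Factory2->Provo: 63 × $5 = $315
  Factory3->Orem: 23 × $8 = $184
  Factory3->Provo: 17 × $3 = $51
Total = 32 + 168 + 315 + 184 + 51 = $750.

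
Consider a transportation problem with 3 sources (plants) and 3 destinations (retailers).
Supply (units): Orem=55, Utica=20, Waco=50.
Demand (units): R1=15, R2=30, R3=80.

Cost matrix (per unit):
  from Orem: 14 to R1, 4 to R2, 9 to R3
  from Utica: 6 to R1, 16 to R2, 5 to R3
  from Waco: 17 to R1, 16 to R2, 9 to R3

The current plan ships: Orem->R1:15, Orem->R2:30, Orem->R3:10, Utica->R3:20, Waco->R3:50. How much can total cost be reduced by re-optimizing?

Current plan cost = 15·14 + 30·4 + 10·9 + 20·5 + 50·9 = 970.
Optimal plan:
  Orem->R2: 30 × 4 = 120
  Orem->R3: 25 × 9 = 225
  Utica->R1: 15 × 6 = 90
  Utica->R3: 5 × 5 = 25
  Waco->R3: 50 × 9 = 450
Optimal cost = 910.
Saving = 970 − 910 = 60.

60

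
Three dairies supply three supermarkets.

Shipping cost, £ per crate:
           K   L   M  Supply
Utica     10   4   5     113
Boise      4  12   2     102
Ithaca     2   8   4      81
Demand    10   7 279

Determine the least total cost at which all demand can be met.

1066

Optimal allocation:
  Utica->L: 7 × £4 = £28
  Utica->M: 106 × £5 = £530
  Boise->M: 102 × £2 = £204
  Ithaca->K: 10 × £2 = £20
  Ithaca->M: 71 × £4 = £284
Total = 28 + 530 + 204 + 20 + 284 = £1066.
(Supply check: Utica ships 113; Boise ships 102; Ithaca ships 81.)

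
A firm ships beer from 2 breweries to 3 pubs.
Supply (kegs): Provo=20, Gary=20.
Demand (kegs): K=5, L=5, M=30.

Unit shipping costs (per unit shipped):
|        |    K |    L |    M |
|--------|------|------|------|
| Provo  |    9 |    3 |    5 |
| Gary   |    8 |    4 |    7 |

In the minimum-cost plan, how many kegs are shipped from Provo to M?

Solving gives:
  Provo–M: 20 × 5 = 100
  Gary–K: 5 × 8 = 40
  Gary–L: 5 × 4 = 20
  Gary–M: 10 × 7 = 70
Total cost = 230.
So Provo→M carries 20 kegs.

20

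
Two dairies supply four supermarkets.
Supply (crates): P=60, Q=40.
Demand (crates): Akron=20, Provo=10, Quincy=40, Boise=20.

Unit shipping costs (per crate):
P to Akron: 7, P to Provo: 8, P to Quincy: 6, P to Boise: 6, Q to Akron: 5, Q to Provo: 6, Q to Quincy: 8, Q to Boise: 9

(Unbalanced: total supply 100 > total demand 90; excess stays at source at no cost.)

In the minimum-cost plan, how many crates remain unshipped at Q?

An optimal plan:
  P to Quincy: 40 × 6 = 240
  P to Boise: 20 × 6 = 120
  Q to Akron: 20 × 5 = 100
  Q to Provo: 10 × 6 = 60
Total cost = 520.
Q ships 30 of its 40, leaving 10.

10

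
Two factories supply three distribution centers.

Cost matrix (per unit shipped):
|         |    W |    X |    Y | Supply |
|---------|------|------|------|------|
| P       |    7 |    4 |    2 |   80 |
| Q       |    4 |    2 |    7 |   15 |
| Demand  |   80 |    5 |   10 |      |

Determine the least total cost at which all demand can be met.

Optimal allocation:
  P–W: 65 × 7 = 455
  P–X: 5 × 4 = 20
  P–Y: 10 × 2 = 20
  Q–W: 15 × 4 = 60
Total = 455 + 20 + 20 + 60 = 555.

555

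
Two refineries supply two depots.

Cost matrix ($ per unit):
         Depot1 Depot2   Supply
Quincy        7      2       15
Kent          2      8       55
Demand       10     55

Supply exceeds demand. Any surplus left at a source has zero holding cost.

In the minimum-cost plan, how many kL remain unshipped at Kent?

5

An optimal plan:
  Quincy to Depot2: 15 × $2 = $30
  Kent to Depot1: 10 × $2 = $20
  Kent to Depot2: 40 × $8 = $320
Total cost = $370.
Kent ships 50 of its 55, leaving 5.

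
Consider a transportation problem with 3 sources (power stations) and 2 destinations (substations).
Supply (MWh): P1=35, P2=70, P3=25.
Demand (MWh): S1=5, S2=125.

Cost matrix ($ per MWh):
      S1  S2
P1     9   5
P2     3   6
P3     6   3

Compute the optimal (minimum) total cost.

655

An optimal shipping plan:
  P1->S2: 35 MWh
  P2->S1: 5 MWh
  P2->S2: 65 MWh
  P3->S2: 25 MWh
Total cost = $655.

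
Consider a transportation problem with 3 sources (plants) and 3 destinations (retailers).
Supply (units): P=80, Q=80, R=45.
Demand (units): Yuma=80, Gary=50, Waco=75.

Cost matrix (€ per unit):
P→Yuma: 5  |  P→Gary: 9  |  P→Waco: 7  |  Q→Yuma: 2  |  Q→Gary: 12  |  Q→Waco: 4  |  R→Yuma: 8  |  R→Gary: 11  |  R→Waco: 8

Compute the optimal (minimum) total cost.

An optimal shipping plan:
  P to Gary: 50 × €9 = €450
  P to Waco: 30 × €7 = €210
  Q to Yuma: 80 × €2 = €160
  R to Waco: 45 × €8 = €360
Total = 450 + 210 + 160 + 360 = €1180.

1180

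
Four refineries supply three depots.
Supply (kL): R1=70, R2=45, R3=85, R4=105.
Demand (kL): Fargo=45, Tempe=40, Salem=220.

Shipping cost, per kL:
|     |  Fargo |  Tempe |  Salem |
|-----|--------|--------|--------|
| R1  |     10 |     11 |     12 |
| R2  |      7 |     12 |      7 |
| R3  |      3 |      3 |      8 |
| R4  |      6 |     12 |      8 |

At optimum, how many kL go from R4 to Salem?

The minimum-cost plan:
  R1–Salem: 70 × 12 = 840
  R2–Salem: 45 × 7 = 315
  R3–Fargo: 45 × 3 = 135
  R3–Tempe: 40 × 3 = 120
  R4–Salem: 105 × 8 = 840
Total cost = 2250.
So R4→Salem carries 105 kL.

105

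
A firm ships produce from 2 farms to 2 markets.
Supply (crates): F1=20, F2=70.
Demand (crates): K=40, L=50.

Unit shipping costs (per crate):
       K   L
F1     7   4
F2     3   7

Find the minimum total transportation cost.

Optimal allocation:
  F1->L: 20 × 4 = 80
  F2->K: 40 × 3 = 120
  F2->L: 30 × 7 = 210
Total = 80 + 120 + 210 = 410.

410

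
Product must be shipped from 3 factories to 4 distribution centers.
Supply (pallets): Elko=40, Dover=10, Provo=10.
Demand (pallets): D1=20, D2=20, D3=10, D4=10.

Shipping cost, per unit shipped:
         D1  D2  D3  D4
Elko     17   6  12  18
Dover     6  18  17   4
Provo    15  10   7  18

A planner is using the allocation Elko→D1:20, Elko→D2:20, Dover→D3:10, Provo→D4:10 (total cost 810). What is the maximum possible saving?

240

Current plan cost = 20·17 + 20·6 + 10·17 + 10·18 = 810.
Optimal plan:
  Elko→D1: 20 × 17 = 340
  Elko→D2: 20 × 6 = 120
  Dover→D4: 10 × 4 = 40
  Provo→D3: 10 × 7 = 70
Optimal cost = 570.
Saving = 810 − 570 = 240.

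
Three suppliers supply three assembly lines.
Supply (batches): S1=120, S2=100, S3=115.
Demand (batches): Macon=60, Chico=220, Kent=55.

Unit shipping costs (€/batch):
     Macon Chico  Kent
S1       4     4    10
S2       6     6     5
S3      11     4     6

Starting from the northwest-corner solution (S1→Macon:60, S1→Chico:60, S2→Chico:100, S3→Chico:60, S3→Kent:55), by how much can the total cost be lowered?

165

Current plan cost = 60·4 + 60·4 + 100·6 + 60·4 + 55·6 = €1650.
Optimal plan:
  S1→Macon: 15 batches
  S1→Chico: 105 batches
  S2→Macon: 45 batches
  S2→Kent: 55 batches
  S3→Chico: 115 batches
Optimal cost = €1485.
Saving = 1650 − 1485 = €165.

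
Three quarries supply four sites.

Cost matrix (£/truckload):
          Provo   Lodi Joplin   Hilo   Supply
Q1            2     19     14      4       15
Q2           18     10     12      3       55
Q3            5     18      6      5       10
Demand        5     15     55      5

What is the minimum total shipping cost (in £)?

A cheapest plan:
  Q1->Provo: 5 × £2 = £10
  Q1->Joplin: 5 × £14 = £70
  Q1->Hilo: 5 × £4 = £20
  Q2->Lodi: 15 × £10 = £150
  Q2->Joplin: 40 × £12 = £480
  Q3->Joplin: 10 × £6 = £60
Total = 10 + 70 + 20 + 150 + 480 + 60 = £790.

790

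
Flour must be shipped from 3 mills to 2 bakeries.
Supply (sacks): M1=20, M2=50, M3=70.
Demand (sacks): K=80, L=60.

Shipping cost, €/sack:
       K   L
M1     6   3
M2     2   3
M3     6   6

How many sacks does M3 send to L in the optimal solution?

Solving gives:
  M1–L: 20 × €3 = €60
  M2–K: 50 × €2 = €100
  M3–K: 30 × €6 = €180
  M3–L: 40 × €6 = €240
Total cost = €580.
So M3→L carries 40 sacks.

40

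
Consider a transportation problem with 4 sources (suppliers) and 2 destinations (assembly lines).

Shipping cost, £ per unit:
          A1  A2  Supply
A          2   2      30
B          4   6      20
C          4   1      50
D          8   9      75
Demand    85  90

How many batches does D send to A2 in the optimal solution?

The minimum-cost plan:
  A–A2: 30 batches
  B–A1: 20 batches
  C–A2: 50 batches
  D–A1: 65 batches
  D–A2: 10 batches
Total cost = £800.
So D→A2 carries 10 batches.

10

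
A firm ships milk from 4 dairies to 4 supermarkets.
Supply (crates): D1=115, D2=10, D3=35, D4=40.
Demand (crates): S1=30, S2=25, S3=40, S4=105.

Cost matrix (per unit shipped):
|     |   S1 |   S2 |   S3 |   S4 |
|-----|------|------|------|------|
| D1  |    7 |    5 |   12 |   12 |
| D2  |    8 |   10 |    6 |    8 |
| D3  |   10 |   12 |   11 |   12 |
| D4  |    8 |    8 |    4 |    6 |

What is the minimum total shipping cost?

An optimal shipping plan:
  D1→S1: 30 × 7 = 210
  D1→S2: 25 × 5 = 125
  D1→S4: 60 × 12 = 720
  D2→S4: 10 × 8 = 80
  D3→S4: 35 × 12 = 420
  D4→S3: 40 × 4 = 160
Total = 210 + 125 + 720 + 80 + 420 + 160 = 1715.

1715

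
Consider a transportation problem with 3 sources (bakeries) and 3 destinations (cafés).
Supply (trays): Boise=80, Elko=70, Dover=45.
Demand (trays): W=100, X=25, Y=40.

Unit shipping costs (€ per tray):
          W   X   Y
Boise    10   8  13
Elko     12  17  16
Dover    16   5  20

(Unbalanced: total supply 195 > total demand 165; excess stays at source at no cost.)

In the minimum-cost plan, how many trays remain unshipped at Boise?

0

Minimum-cost shipments:
  Boise to W: 40 × €10 = €400
  Boise to Y: 40 × €13 = €520
  Elko to W: 60 × €12 = €720
  Dover to X: 25 × €5 = €125
Total cost = €1765.
Boise ships 80 of its 80, leaving 0.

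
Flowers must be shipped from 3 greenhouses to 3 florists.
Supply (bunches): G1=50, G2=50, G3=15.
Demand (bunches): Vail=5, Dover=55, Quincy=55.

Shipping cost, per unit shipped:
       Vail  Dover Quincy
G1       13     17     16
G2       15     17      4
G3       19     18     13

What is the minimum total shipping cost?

1275

An optimal shipping plan:
  G1->Vail: 5 × 13 = 65
  G1->Dover: 45 × 17 = 765
  G2->Quincy: 50 × 4 = 200
  G3->Dover: 10 × 18 = 180
  G3->Quincy: 5 × 13 = 65
Total = 65 + 765 + 200 + 180 + 65 = 1275.
(Supply check: G1 ships 50; G2 ships 50; G3 ships 15.)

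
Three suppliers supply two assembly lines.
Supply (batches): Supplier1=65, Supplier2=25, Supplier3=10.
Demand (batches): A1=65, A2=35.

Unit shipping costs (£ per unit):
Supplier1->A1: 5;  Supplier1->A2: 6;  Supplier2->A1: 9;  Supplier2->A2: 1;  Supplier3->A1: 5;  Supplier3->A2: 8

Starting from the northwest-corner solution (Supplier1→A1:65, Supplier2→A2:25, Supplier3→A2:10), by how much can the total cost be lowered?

20

Current plan cost = 65·5 + 25·1 + 10·8 = £430.
Optimal plan:
  Supplier1→A1: 55 × £5 = £275
  Supplier1→A2: 10 × £6 = £60
  Supplier2→A2: 25 × £1 = £25
  Supplier3→A1: 10 × £5 = £50
Optimal cost = £410.
Saving = 430 − 410 = £20.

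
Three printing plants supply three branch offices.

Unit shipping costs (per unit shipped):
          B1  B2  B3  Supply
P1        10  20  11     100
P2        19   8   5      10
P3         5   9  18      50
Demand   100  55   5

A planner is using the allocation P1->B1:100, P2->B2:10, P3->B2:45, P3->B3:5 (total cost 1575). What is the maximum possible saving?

Current plan cost = 100·10 + 10·8 + 45·9 + 5·18 = 1575.
Optimal plan:
  P1 to B1: 95 boxes
  P1 to B3: 5 boxes
  P2 to B2: 10 boxes
  P3 to B1: 5 boxes
  P3 to B2: 45 boxes
Optimal cost = 1515.
Saving = 1575 − 1515 = 60.

60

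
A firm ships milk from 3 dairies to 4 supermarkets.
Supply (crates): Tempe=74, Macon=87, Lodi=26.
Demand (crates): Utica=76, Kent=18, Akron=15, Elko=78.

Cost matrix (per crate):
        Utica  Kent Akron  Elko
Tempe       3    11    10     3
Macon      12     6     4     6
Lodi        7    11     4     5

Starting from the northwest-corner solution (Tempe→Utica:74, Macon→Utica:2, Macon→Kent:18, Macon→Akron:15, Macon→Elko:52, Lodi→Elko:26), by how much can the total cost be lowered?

8

Current plan cost = 74·3 + 2·12 + 18·6 + 15·4 + 52·6 + 26·5 = 856.
Optimal plan:
  Tempe->Utica: 74 × 3 = 222
  Macon->Kent: 18 × 6 = 108
  Macon->Akron: 15 × 4 = 60
  Macon->Elko: 54 × 6 = 324
  Lodi->Utica: 2 × 7 = 14
  Lodi->Elko: 24 × 5 = 120
Optimal cost = 848.
Saving = 856 − 848 = 8.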